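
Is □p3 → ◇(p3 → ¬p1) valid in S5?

Tableau for the negation ¬(□p3 → ◇(p3 → ¬p1)):
1. ¬(□p3 → ◇(p3 → ¬p1)), u
2. □p3, u
3. ¬◇(p3 → ¬p1), u
4. p3, u
5. ¬(p3 → ¬p1), u
6. p1, u
Accessibility: uRu
The negation has an open branch (countermodel exists).

No, not valid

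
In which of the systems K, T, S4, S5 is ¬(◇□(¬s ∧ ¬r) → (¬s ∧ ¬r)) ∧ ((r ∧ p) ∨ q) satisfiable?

K, T, S4

S5-tableau for the formula:
1. ¬(◇□(¬s ∧ ¬r) → (¬s ∧ ¬r)) ∧ ((r ∧ p) ∨ q), u
2. ¬(◇□(¬s ∧ ¬r) → (¬s ∧ ¬r)), u   [∧-rule on 1]
3. (r ∧ p) ∨ q, u   [∧-rule on 1]
4. ◇□(¬s ∧ ¬r), u   [¬→-rule on 2]
5. ¬(¬s ∧ ¬r), u   [¬→-rule on 2]
6. r ∧ p, u   [∨-rule on 3 (branches; this branch)]
7. r, u   [∧-rule on 6]
8. p, u   [∧-rule on 6]
9. □(¬s ∧ ¬r), v   [◇-rule on 4: fresh world v, uRv]
10. ¬s ∧ ¬r, u   [□-rule on 9 via vRu]
11. ¬s, u   [∧-rule on 10]
12. ¬r, u   [∧-rule on 10]
Accessibility: uRu, uRv, vRu, vRv
Branch closes: r and ¬r both at u.
Every branch closes (one shown): unsatisfiable in S5.
S4-tableau for the formula:
1. ¬(◇□(¬s ∧ ¬r) → (¬s ∧ ¬r)) ∧ ((r ∧ p) ∨ q), u
2. ¬(◇□(¬s ∧ ¬r) → (¬s ∧ ¬r)), u   [∧-rule on 1]
3. (r ∧ p) ∨ q, u   [∧-rule on 1]
4. ◇□(¬s ∧ ¬r), u   [¬→-rule on 2]
5. ¬(¬s ∧ ¬r), u   [¬→-rule on 2]
6. q, u   [∨-rule on 3 (branches; this branch)]
7. r, u   [¬∧-rule on 5 (branches; this branch)]
8. □(¬s ∧ ¬r), v   [◇-rule on 4: fresh world v, uRv]
9. ¬s ∧ ¬r, v   [□-rule on 8 via vRv]
10. ¬s, v   [∧-rule on 9]
11. ¬r, v   [∧-rule on 9]
Accessibility: uRu, uRv, vRv
Complete open branch: satisfiable in S4, hence also in K, T (this S4-model is also a K-model and a T-model).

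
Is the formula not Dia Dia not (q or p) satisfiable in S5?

1. not Dia Dia not (q or p), w0
2. not Dia not (q or p), w0   [neg-Dia-rule on 1 via w0Rw0]
3. q or p, w0   [neg-Dia-rule on 2 via w0Rw0]
4. p, w0   [or-rule on 3 (branches; this branch)]
Accessibility: w0Rw0

Yes, satisfiable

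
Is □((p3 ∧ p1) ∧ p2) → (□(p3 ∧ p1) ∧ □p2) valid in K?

Tableau for the negation ¬(□((p3 ∧ p1) ∧ p2) → (□(p3 ∧ p1) ∧ □p2)):
1. ¬(□((p3 ∧ p1) ∧ p2) → (□(p3 ∧ p1) ∧ □p2)), u
2. □((p3 ∧ p1) ∧ p2), u   [¬→-rule on 1]
3. ¬(□(p3 ∧ p1) ∧ □p2), u   [¬→-rule on 1]
4. ¬□(p3 ∧ p1), u   [¬∧-rule on 3 (branches; this branch)]
5. ¬(p3 ∧ p1), v   [¬□-rule on 4: fresh world v, uRv]
6. (p3 ∧ p1) ∧ p2, v   [□-rule on 2 via uRv]
7. p3 ∧ p1, v   [∧-rule on 6]
8. p2, v   [∧-rule on 6]
9. p3, v   [∧-rule on 7]
10. p1, v   [∧-rule on 7]
11. ¬p1, v   [¬∧-rule on 5 (branches; this branch)]
Accessibility: uRv
Branch closes: p1 and ¬p1 both at v.
All branches of the negation close; one closing branch shown above.

Valid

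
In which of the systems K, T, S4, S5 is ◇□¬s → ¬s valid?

S5

S4-tableau for the negation ¬(◇□¬s → ¬s):
1. ¬(◇□¬s → ¬s), 0
2. ◇□¬s, 0
3. s, 0
4. □¬s, 1
5. ¬s, 1
Accessibility: 0R0, 0R1, 1R1
Complete open branch: countermodel on an S4-frame, so not valid in S4, nor in K, T (the same frame is also a K-frame and a T-frame).
S5-tableau for the negation ¬(◇□¬s → ¬s):
1. ¬(◇□¬s → ¬s), 0
2. ◇□¬s, 0
3. s, 0
4. □¬s, 1
5. ¬s, 0
Accessibility: 0R0, 0R1, 1R0, 1R1
Branch closes: s and ¬s both at 0.
Every branch closes (one shown): valid in S5.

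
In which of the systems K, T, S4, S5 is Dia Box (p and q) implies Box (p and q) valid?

S5

S4-tableau for the negation not (Dia Box (p and q) implies Box (p and q)):
1. not (Dia Box (p and q) implies Box (p and q)), w0
2. Dia Box (p and q), w0
3. not Box (p and q), w0
4. Box (p and q), w1
5. p and q, w1
6. p, w1
7. q, w1
8. not (p and q), w2
9. not q, w2
Accessibility: w0Rw0, w0Rw1, w0Rw2, w1Rw1, w2Rw2
Complete open branch: countermodel on an S4-frame, so not valid in S4, nor in K, T (the same frame is also a K-frame and a T-frame).
S5-tableau for the negation not (Dia Box (p and q) implies Box (p and q)):
1. not (Dia Box (p and q) implies Box (p and q)), w0
2. Dia Box (p and q), w0
3. not Box (p and q), w0
4. Box (p and q), w1
5. p and q, w0
6. p, w0
7. q, w0
8. p and q, w1
9. p, w1
10. q, w1
11. not (p and q), w2
12. p and q, w2
13. p, w2
14. q, w2
15. not q, w2
Accessibility: w0Rw0, w0Rw1, w0Rw2, w1Rw0, w1Rw1, w1Rw2, w2Rw0, w2Rw1, w2Rw2
Branch closes: q and not q both at w2.
Every branch closes (one shown): valid in S5.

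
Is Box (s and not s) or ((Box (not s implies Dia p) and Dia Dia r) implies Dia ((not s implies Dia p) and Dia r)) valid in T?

Tableau for the negation not (Box (s and not s) or ((Box (not s implies Dia p) and Dia Dia r) implies Dia ((not s implies Dia p) and Dia r))):
1. not (Box (s and not s) or ((Box (not s implies Dia p) and Dia Dia r) implies Dia ((not s implies Dia p) and Dia r))), u
2. not Box (s and not s), u   [neg-or-rule on 1]
3. not ((Box (not s implies Dia p) and Dia Dia r) implies Dia ((not s implies Dia p) and Dia r)), u   [neg-or-rule on 1]
4. Box (not s implies Dia p) and Dia Dia r, u   [neg-implies-rule on 3]
5. not Dia ((not s implies Dia p) and Dia r), u   [neg-implies-rule on 3]
6. Box (not s implies Dia p), u   [and-rule on 4]
7. Dia Dia r, u   [and-rule on 4]
8. not ((not s implies Dia p) and Dia r), u   [neg-Dia-rule on 5 via uRu]
9. not s implies Dia p, u   [Box-rule on 6 via uRu]
10. not Dia r, u   [neg-and-rule on 8 (branches; this branch)]
11. not r, u   [neg-Dia-rule on 10 via uRu]
12. Dia p, u   [implies-rule on 9 (branches; this branch)]
13. not (s and not s), v   [neg-Box-rule on 2: fresh world v, uRv]
14. not ((not s implies Dia p) and Dia r), v   [neg-Dia-rule on 5 via uRv]
15. not s implies Dia p, v   [Box-rule on 6 via uRv]
16. not r, v   [neg-Dia-rule on 10 via uRv]
17. s, v   [neg-and-rule on 13 (branches; this branch)]
18. not Dia r, v   [neg-and-rule on 14 (branches; this branch)]
19. Dia p, v   [implies-rule on 15 (branches; this branch)]
20. Dia r, w   [Dia-rule on 7: fresh world w, uRw]
21. not ((not s implies Dia p) and Dia r), w   [neg-Dia-rule on 5 via uRw]
22. not s implies Dia p, w   [Box-rule on 6 via uRw]
23. not r, w   [neg-Dia-rule on 10 via uRw]
24. not (not s implies Dia p), w   [neg-and-rule on 21 (branches; this branch)]
25. not s, w   [neg-implies-rule on 24]
26. not Dia p, w   [neg-implies-rule on 24]
27. not p, w   [neg-Dia-rule on 26 via wRw]
28. Dia p, w   [implies-rule on 22 (branches; this branch)]
29. p, x   [Dia-rule on 12: fresh world x, uRx]
30. not ((not s implies Dia p) and Dia r), x   [neg-Dia-rule on 5 via uRx]
31. not s implies Dia p, x   [Box-rule on 6 via uRx]
32. not r, x   [neg-Dia-rule on 10 via uRx]
33. not Dia r, x   [neg-and-rule on 30 (branches; this branch)]
34. Dia p, x   [implies-rule on 31 (branches; this branch)]
35. p, y   [Dia-rule on 19: fresh world y, vRy]
36. not r, y   [neg-Dia-rule on 18 via vRy]
37. r, z   [Dia-rule on 20: fresh world z, wRz]
38. not p, z   [neg-Dia-rule on 26 via wRz]
39. p, w6   [Dia-rule on 28: fresh world w6, wRw6]
40. not p, w6   [neg-Dia-rule on 26 via wRw6]
Accessibility: uRu, uRv, uRw, uRx, vRv, vRy, wRw, wRz, wRw6, xRx, yRy, zRz, w6Rw6
Branch closes: p and not p both at w6.
Every branch of the negation's tableau closes; the branch above is one of them.

Yes, valid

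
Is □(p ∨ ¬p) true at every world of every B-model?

Yes, valid

Tableau for the negation ¬□(p ∨ ¬p):
1. ¬□(p ∨ ¬p), 0
2. ¬(p ∨ ¬p), 1
3. ¬p, 1
4. p, 1
Accessibility: 0R0, 0R1, 1R0, 1R1
Branch closes: p and ¬p both at 1.
Every branch of the negation's tableau closes; the branch above is one of them.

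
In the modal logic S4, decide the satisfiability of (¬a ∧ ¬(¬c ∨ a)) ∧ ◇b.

Satisfiable (open branch found)

1. (¬a ∧ ¬(¬c ∨ a)) ∧ ◇b, w0
2. ¬a ∧ ¬(¬c ∨ a), w0   [∧-rule on 1]
3. ◇b, w0   [∧-rule on 1]
4. ¬a, w0   [∧-rule on 2]
5. ¬(¬c ∨ a), w0   [∧-rule on 2]
6. c, w0   [¬∨-rule on 5]
7. b, w1   [◇-rule on 3: fresh world w1, w0Rw1]
Accessibility: w0Rw0, w0Rw1, w1Rw1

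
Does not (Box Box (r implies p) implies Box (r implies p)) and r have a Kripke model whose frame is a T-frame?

No, unsatisfiable

1. not (Box Box (r implies p) implies Box (r implies p)) and r, u
2. not (Box Box (r implies p) implies Box (r implies p)), u
3. r, u
4. Box Box (r implies p), u
5. not Box (r implies p), u
6. Box (r implies p), u
7. r implies p, u
8. p, u
9. not (r implies p), v
10. r, v
11. not p, v
12. Box (r implies p), v
13. r implies p, v
14. p, v
Accessibility: uRu, uRv, vRv
Branch closes: p and not p both at v.
(One branch shown.) All branches close.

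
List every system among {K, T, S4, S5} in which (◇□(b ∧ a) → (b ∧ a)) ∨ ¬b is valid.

S5

S5-tableau for the negation ¬((◇□(b ∧ a) → (b ∧ a)) ∨ ¬b):
1. ¬((◇□(b ∧ a) → (b ∧ a)) ∨ ¬b), u
2. ¬(◇□(b ∧ a) → (b ∧ a)), u
3. b, u
4. ◇□(b ∧ a), u
5. ¬(b ∧ a), u
6. ¬a, u
7. □(b ∧ a), v
8. b ∧ a, u
9. a, u
Accessibility: uRu, uRv, vRu, vRv
Branch closes: a and ¬a both at u.
Every branch closes (one shown): valid in S5.
S4-tableau for the negation ¬((◇□(b ∧ a) → (b ∧ a)) ∨ ¬b):
1. ¬((◇□(b ∧ a) → (b ∧ a)) ∨ ¬b), u
2. ¬(◇□(b ∧ a) → (b ∧ a)), u
3. b, u
4. ◇□(b ∧ a), u
5. ¬(b ∧ a), u
6. ¬a, u
7. □(b ∧ a), v
8. b ∧ a, v
9. b, v
10. a, v
Accessibility: uRu, uRv, vRv
Complete open branch: countermodel on an S4-frame, so not valid in S4, nor in K, T (the same frame is also a K-frame and a T-frame).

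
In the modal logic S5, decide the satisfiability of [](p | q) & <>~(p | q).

Unsatisfiable (every branch closes)

1. [](p | q) & <>~(p | q), u
2. [](p | q), u
3. <>~(p | q), u
4. p | q, u
5. q, u
6. ~(p | q), v
7. ~p, v
8. ~q, v
9. p | q, v
10. q, v
Accessibility: uRu, uRv, vRu, vRv
Branch closes: q and ~q both at v.
(One branch shown.) All branches close.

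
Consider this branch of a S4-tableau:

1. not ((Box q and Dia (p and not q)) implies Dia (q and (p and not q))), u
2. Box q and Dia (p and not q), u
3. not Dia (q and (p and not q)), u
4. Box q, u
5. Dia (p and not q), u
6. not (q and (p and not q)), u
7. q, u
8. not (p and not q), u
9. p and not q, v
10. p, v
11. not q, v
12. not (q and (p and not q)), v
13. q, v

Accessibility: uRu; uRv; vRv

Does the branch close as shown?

Both q and not q appear at v.

Yes, closed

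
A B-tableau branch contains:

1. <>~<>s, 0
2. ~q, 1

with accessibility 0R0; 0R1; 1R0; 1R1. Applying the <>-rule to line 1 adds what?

a fresh world 2 with 0R2, and ~<>s at 2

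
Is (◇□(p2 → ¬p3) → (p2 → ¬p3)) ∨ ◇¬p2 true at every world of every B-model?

Yes, valid

Tableau for the negation ¬((◇□(p2 → ¬p3) → (p2 → ¬p3)) ∨ ◇¬p2):
1. ¬((◇□(p2 → ¬p3) → (p2 → ¬p3)) ∨ ◇¬p2), 0
2. ¬(◇□(p2 → ¬p3) → (p2 → ¬p3)), 0   [¬∨-rule on 1]
3. ¬◇¬p2, 0   [¬∨-rule on 1]
4. ◇□(p2 → ¬p3), 0   [¬→-rule on 2]
5. ¬(p2 → ¬p3), 0   [¬→-rule on 2]
6. p2, 0   [¬→-rule on 5]
7. p3, 0   [¬→-rule on 5]
8. □(p2 → ¬p3), 1   [◇-rule on 4: fresh world 1, 0R1]
9. p2, 1   [¬◇-rule on 3 via 0R1]
10. p2 → ¬p3, 0   [□-rule on 8 via 1R0]
11. p2 → ¬p3, 1   [□-rule on 8 via 1R1]
12. ¬p3, 0   [→-rule on 10 (branches; this branch)]
Accessibility: 0R0, 0R1, 1R0, 1R1
Branch closes: p3 and ¬p3 both at 0.
Every branch of the negation's tableau closes; the branch above is one of them.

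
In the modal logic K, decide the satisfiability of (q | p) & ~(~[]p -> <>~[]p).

1. (q | p) & ~(~[]p -> <>~[]p), u
2. q | p, u
3. ~(~[]p -> <>~[]p), u
4. ~[]p, u
5. ~<>~[]p, u
6. p, u
7. ~p, v
8. []p, v
Accessibility: uRv

Satisfiable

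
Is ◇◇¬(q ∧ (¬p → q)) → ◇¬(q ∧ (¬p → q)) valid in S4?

Valid

Tableau for the negation ¬(◇◇¬(q ∧ (¬p → q)) → ◇¬(q ∧ (¬p → q))):
1. ¬(◇◇¬(q ∧ (¬p → q)) → ◇¬(q ∧ (¬p → q))), 0
2. ◇◇¬(q ∧ (¬p → q)), 0   [¬→-rule on 1]
3. ¬◇¬(q ∧ (¬p → q)), 0   [¬→-rule on 1]
4. q ∧ (¬p → q), 0   [¬◇-rule on 3 via 0R0]
5. q, 0   [∧-rule on 4]
6. ¬p → q, 0   [∧-rule on 4]
7. ◇¬(q ∧ (¬p → q)), 1   [◇-rule on 2: fresh world 1, 0R1]
8. q ∧ (¬p → q), 1   [¬◇-rule on 3 via 0R1]
9. q, 1   [∧-rule on 8]
10. ¬p → q, 1   [∧-rule on 8]
11. ¬(q ∧ (¬p → q)), 2   [◇-rule on 7: fresh world 2, 1R2]
12. q ∧ (¬p → q), 2   [¬◇-rule on 3 via 0R2]
13. q, 2   [∧-rule on 12]
14. ¬p → q, 2   [∧-rule on 12]
15. ¬(¬p → q), 2   [¬∧-rule on 11 (branches; this branch)]
16. ¬p, 2   [¬→-rule on 15]
17. ¬q, 2   [¬→-rule on 15]
Accessibility: 0R0, 0R1, 0R2, 1R1, 1R2, 2R2
Branch closes: q and ¬q both at 2.
All branches of the negation close; one closing branch shown above.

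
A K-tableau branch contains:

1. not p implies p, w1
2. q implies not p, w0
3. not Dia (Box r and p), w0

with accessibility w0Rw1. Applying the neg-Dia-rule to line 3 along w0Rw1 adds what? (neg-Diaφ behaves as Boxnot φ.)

neg-Diaφ behaves as Boxnot φ: propagate the negated body to each accessible world.

not (Box r and p), w1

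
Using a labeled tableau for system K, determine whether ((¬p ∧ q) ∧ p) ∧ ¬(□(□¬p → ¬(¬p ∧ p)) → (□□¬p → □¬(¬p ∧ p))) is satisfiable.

Unsatisfiable (every branch closes)

1. ((¬p ∧ q) ∧ p) ∧ ¬(□(□¬p → ¬(¬p ∧ p)) → (□□¬p → □¬(¬p ∧ p))), 0
2. (¬p ∧ q) ∧ p, 0
3. ¬(□(□¬p → ¬(¬p ∧ p)) → (□□¬p → □¬(¬p ∧ p))), 0
4. ¬p ∧ q, 0
5. p, 0
6. □(□¬p → ¬(¬p ∧ p)), 0
7. ¬(□□¬p → □¬(¬p ∧ p)), 0
8. ¬p, 0
9. q, 0
Branch closes: p and ¬p both at 0.
All branches of the tableau close; one closing branch shown above.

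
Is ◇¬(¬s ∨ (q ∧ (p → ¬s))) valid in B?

Not valid

Tableau for the negation ¬◇¬(¬s ∨ (q ∧ (p → ¬s))):
1. ¬◇¬(¬s ∨ (q ∧ (p → ¬s))), w0
2. ¬s ∨ (q ∧ (p → ¬s)), w0
3. q ∧ (p → ¬s), w0
4. q, w0
5. p → ¬s, w0
6. ¬s, w0
Accessibility: w0Rw0
The negation has an open branch (countermodel exists).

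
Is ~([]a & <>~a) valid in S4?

Tableau for the negation []a & <>~a:
1. []a & <>~a, u
2. []a, u
3. <>~a, u
4. a, u
5. ~a, v
6. a, v
Accessibility: uRu, uRv, vRv
Branch closes: a and ~a both at v.
Every branch of the negation's tableau closes; the branch above is one of them.

Valid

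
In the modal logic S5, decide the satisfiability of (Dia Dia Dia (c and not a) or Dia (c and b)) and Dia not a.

Yes, satisfiable

1. (Dia Dia Dia (c and not a) or Dia (c and b)) and Dia not a, 0
2. Dia Dia Dia (c and not a) or Dia (c and b), 0
3. Dia not a, 0
4. Dia (c and b), 0
5. not a, 1
6. c and b, 2
7. c, 2
8. b, 2
Accessibility: 0R0, 0R1, 0R2, 1R0, 1R1, 1R2, 2R0, 2R1, 2R2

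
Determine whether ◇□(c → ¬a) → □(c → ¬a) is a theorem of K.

Tableau for the negation ¬(◇□(c → ¬a) → □(c → ¬a)):
1. ¬(◇□(c → ¬a) → □(c → ¬a)), w0
2. ◇□(c → ¬a), w0
3. ¬□(c → ¬a), w0
4. □(c → ¬a), w1
5. ¬(c → ¬a), w2
6. c, w2
7. a, w2
Accessibility: w0Rw1, w0Rw2
The negation has an open branch (countermodel exists).

Invalid (countermodel exists)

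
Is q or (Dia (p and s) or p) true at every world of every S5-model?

Invalid (countermodel exists)

Tableau for the negation not (q or (Dia (p and s) or p)):
1. not (q or (Dia (p and s) or p)), w0
2. not q, w0   [neg-or-rule on 1]
3. not (Dia (p and s) or p), w0   [neg-or-rule on 1]
4. not Dia (p and s), w0   [neg-or-rule on 3]
5. not p, w0   [neg-or-rule on 3]
6. not (p and s), w0   [neg-Dia-rule on 4 via w0Rw0]
7. not s, w0   [neg-and-rule on 6 (branches; this branch)]
Accessibility: w0Rw0
The negation has an open branch (countermodel exists).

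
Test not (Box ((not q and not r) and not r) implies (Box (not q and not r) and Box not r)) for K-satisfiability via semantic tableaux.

1. not (Box ((not q and not r) and not r) implies (Box (not q and not r) and Box not r)), w0
2. Box ((not q and not r) and not r), w0   [neg-implies-rule on 1]
3. not (Box (not q and not r) and Box not r), w0   [neg-implies-rule on 1]
4. not Box (not q and not r), w0   [neg-and-rule on 3 (branches; this branch)]
5. not (not q and not r), w1   [neg-Box-rule on 4: fresh world w1, w0Rw1]
6. (not q and not r) and not r, w1   [Box-rule on 2 via w0Rw1]
7. not q and not r, w1   [and-rule on 6]
8. not r, w1   [and-rule on 6]
9. not q, w1   [and-rule on 7]
10. r, w1   [neg-and-rule on 5 (branches; this branch)]
Accessibility: w0Rw1
Branch closes: r and not r both at w1.
All branches of the tableau close; one closing branch shown above.

Unsatisfiable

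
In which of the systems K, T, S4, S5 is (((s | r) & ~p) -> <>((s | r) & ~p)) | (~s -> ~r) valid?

T, S4, S5

T-tableau for the negation ~((((s | r) & ~p) -> <>((s | r) & ~p)) | (~s -> ~r)):
1. ~((((s | r) & ~p) -> <>((s | r) & ~p)) | (~s -> ~r)), u
2. ~(((s | r) & ~p) -> <>((s | r) & ~p)), u   [~|-rule on 1]
3. ~(~s -> ~r), u   [~|-rule on 1]
4. (s | r) & ~p, u   [~->-rule on 2]
5. ~<>((s | r) & ~p), u   [~->-rule on 2]
6. ~s, u   [~->-rule on 3]
7. r, u   [~->-rule on 3]
8. s | r, u   [&-rule on 4]
9. ~p, u   [&-rule on 4]
10. ~((s | r) & ~p), u   [~<>-rule on 5 via uRu]
11. ~(s | r), u   [~&-rule on 10 (branches; this branch)]
12. ~r, u   [~|-rule on 11]
Accessibility: uRu
Branch closes: r and ~r both at u.
Every branch closes (one shown): valid in T, hence also in S4, S5 (every theorem of T is a theorem of S4 and S5).
K-tableau for the negation ~((((s | r) & ~p) -> <>((s | r) & ~p)) | (~s -> ~r)):
1. ~((((s | r) & ~p) -> <>((s | r) & ~p)) | (~s -> ~r)), u
2. ~(((s | r) & ~p) -> <>((s | r) & ~p)), u   [~|-rule on 1]
3. ~(~s -> ~r), u   [~|-rule on 1]
4. (s | r) & ~p, u   [~->-rule on 2]
5. ~<>((s | r) & ~p), u   [~->-rule on 2]
6. ~s, u   [~->-rule on 3]
7. r, u   [~->-rule on 3]
8. s | r, u   [&-rule on 4]
9. ~p, u   [&-rule on 4]
Complete open branch: countermodel on a K-frame, so not valid in K.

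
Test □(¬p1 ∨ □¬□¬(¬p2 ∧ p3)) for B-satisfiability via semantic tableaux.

1. □(¬p1 ∨ □¬□¬(¬p2 ∧ p3)), 0
2. ¬p1 ∨ □¬□¬(¬p2 ∧ p3), 0
3. □¬□¬(¬p2 ∧ p3), 0
4. ¬□¬(¬p2 ∧ p3), 0
5. ¬p2 ∧ p3, 1
6. ¬p2, 1
7. p3, 1
8. ¬p1 ∨ □¬□¬(¬p2 ∧ p3), 1
9. ¬□¬(¬p2 ∧ p3), 1
10. □¬□¬(¬p2 ∧ p3), 1
11. ¬p2 ∧ p3, 2
12. ¬p2, 2
13. p3, 2
14. ¬□¬(¬p2 ∧ p3), 2
15. ¬p2 ∧ p3, 3
16. ¬p2, 3
17. p3, 3
Accessibility: 0R0, 0R1, 1R0, 1R1, 1R2, 2R1, 2R2, 2R3, 3R2, 3R3

Yes, satisfiable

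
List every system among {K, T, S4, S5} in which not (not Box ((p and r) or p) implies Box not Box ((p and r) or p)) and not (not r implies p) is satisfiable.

S4-tableau for the formula:
1. not (not Box ((p and r) or p) implies Box not Box ((p and r) or p)) and not (not r implies p), 0
2. not (not Box ((p and r) or p) implies Box not Box ((p and r) or p)), 0
3. not (not r implies p), 0
4. not Box ((p and r) or p), 0
5. not Box not Box ((p and r) or p), 0
6. not r, 0
7. not p, 0
8. not ((p and r) or p), 1
9. not (p and r), 1
10. not p, 1
11. not r, 1
12. Box ((p and r) or p), 2
13. (p and r) or p, 2
14. p, 2
Accessibility: 0R0, 0R1, 0R2, 1R1, 2R2
Complete open branch: satisfiable in S4, hence also in K, T (this S4-model is also a K-model and a T-model).
S5-tableau for the formula:
1. not (not Box ((p and r) or p) implies Box not Box ((p and r) or p)) and not (not r implies p), 0
2. not (not Box ((p and r) or p) implies Box not Box ((p and r) or p)), 0
3. not (not r implies p), 0
4. not Box ((p and r) or p), 0
5. not Box not Box ((p and r) or p), 0
6. not r, 0
7. not p, 0
8. not ((p and r) or p), 1
9. not (p and r), 1
10. not p, 1
11. not r, 1
12. Box ((p and r) or p), 2
13. (p and r) or p, 0
14. (p and r) or p, 1
15. (p and r) or p, 2
16. p and r, 0
17. p, 0
18. r, 0
Accessibility: 0R0, 0R1, 0R2, 1R0, 1R1, 1R2, 2R0, 2R1, 2R2
Branch closes: p and not p both at 0.
Every branch closes (one shown): unsatisfiable in S5.

K, T, S4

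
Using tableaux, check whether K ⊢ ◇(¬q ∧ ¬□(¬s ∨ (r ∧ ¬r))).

No, not valid

Tableau for the negation ¬◇(¬q ∧ ¬□(¬s ∨ (r ∧ ¬r))):
1. ¬◇(¬q ∧ ¬□(¬s ∨ (r ∧ ¬r))), 0
The negation has an open branch (countermodel exists).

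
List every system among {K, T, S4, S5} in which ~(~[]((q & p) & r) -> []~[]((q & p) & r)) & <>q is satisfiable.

S4-tableau for the formula:
1. ~(~[]((q & p) & r) -> []~[]((q & p) & r)) & <>q, w0
2. ~(~[]((q & p) & r) -> []~[]((q & p) & r)), w0
3. <>q, w0
4. ~[]((q & p) & r), w0
5. ~[]~[]((q & p) & r), w0
6. q, w1
7. ~((q & p) & r), w2
8. ~r, w2
9. []((q & p) & r), w3
10. (q & p) & r, w3
11. q & p, w3
12. r, w3
13. q, w3
14. p, w3
Accessibility: w0Rw0, w0Rw1, w0Rw2, w0Rw3, w1Rw1, w2Rw2, w3Rw3
Complete open branch: satisfiable in S4, hence also in K, T (this S4-model is also a K-model and a T-model).
S5-tableau for the formula:
1. ~(~[]((q & p) & r) -> []~[]((q & p) & r)) & <>q, w0
2. ~(~[]((q & p) & r) -> []~[]((q & p) & r)), w0
3. <>q, w0
4. ~[]((q & p) & r), w0
5. ~[]~[]((q & p) & r), w0
6. q, w1
7. ~((q & p) & r), w2
8. ~(q & p), w2
9. ~p, w2
10. []((q & p) & r), w3
11. (q & p) & r, w0
12. q & p, w0
13. r, w0
14. q, w0
15. p, w0
16. (q & p) & r, w1
17. q & p, w1
18. r, w1
19. p, w1
20. (q & p) & r, w2
21. q & p, w2
22. r, w2
23. q, w2
24. p, w2
Accessibility: w0Rw0, w0Rw1, w0Rw2, w0Rw3, w1Rw0, w1Rw1, w1Rw2, w1Rw3, w2Rw0, w2Rw1, w2Rw2, w2Rw3, w3Rw0, w3Rw1, w3Rw2, w3Rw3
Branch closes: p and ~p both at w2.
Every branch closes (one shown): unsatisfiable in S5.

K, T, S4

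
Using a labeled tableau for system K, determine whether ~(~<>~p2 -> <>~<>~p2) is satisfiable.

Satisfiable

1. ~(~<>~p2 -> <>~<>~p2), u
2. ~<>~p2, u
3. ~<>~<>~p2, u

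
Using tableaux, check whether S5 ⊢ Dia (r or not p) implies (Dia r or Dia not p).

Valid

Tableau for the negation not (Dia (r or not p) implies (Dia r or Dia not p)):
1. not (Dia (r or not p) implies (Dia r or Dia not p)), u
2. Dia (r or not p), u
3. not (Dia r or Dia not p), u
4. not Dia r, u
5. not Dia not p, u
6. not r, u
7. p, u
8. r or not p, v
9. not r, v
10. p, v
11. not p, v
Accessibility: uRu, uRv, vRu, vRv
Branch closes: p and not p both at v.
Every branch of the negation's tableau closes; the branch above is one of them.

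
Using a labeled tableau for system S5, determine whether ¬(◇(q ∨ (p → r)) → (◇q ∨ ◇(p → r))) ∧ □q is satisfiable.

No, unsatisfiable

1. ¬(◇(q ∨ (p → r)) → (◇q ∨ ◇(p → r))) ∧ □q, w0
2. ¬(◇(q ∨ (p → r)) → (◇q ∨ ◇(p → r))), w0
3. □q, w0
4. ◇(q ∨ (p → r)), w0
5. ¬(◇q ∨ ◇(p → r)), w0
6. ¬◇q, w0
7. ¬◇(p → r), w0
8. q, w0
9. ¬q, w0
Accessibility: w0Rw0
Branch closes: q and ¬q both at w0.
Every branch closes; the branch above is one of them.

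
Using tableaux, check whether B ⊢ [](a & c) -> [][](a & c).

Invalid (countermodel exists)

Tableau for the negation ~([](a & c) -> [][](a & c)):
1. ~([](a & c) -> [][](a & c)), 0
2. [](a & c), 0
3. ~[][](a & c), 0
4. a & c, 0
5. a, 0
6. c, 0
7. ~[](a & c), 1
8. a & c, 1
9. a, 1
10. c, 1
11. ~(a & c), 2
12. ~c, 2
Accessibility: 0R0, 0R1, 1R0, 1R1, 1R2, 2R1, 2R2
The negation has an open branch (countermodel exists).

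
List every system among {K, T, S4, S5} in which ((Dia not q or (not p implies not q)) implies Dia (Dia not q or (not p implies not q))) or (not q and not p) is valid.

T, S4, S5

K-tableau for the negation not (((Dia not q or (not p implies not q)) implies Dia (Dia not q or (not p implies not q))) or (not q and not p)):
1. not (((Dia not q or (not p implies not q)) implies Dia (Dia not q or (not p implies not q))) or (not q and not p)), u
2. not ((Dia not q or (not p implies not q)) implies Dia (Dia not q or (not p implies not q))), u   [neg-or-rule on 1]
3. not (not q and not p), u   [neg-or-rule on 1]
4. Dia not q or (not p implies not q), u   [neg-implies-rule on 2]
5. not Dia (Dia not q or (not p implies not q)), u   [neg-implies-rule on 2]
6. p, u   [neg-and-rule on 3 (branches; this branch)]
7. not p implies not q, u   [or-rule on 4 (branches; this branch)]
8. not q, u   [implies-rule on 7 (branches; this branch)]
Complete open branch: countermodel on a K-frame, so not valid in K.
T-tableau for the negation not (((Dia not q or (not p implies not q)) implies Dia (Dia not q or (not p implies not q))) or (not q and not p)):
1. not (((Dia not q or (not p implies not q)) implies Dia (Dia not q or (not p implies not q))) or (not q and not p)), u
2. not ((Dia not q or (not p implies not q)) implies Dia (Dia not q or (not p implies not q))), u   [neg-or-rule on 1]
3. not (not q and not p), u   [neg-or-rule on 1]
4. Dia not q or (not p implies not q), u   [neg-implies-rule on 2]
5. not Dia (Dia not q or (not p implies not q)), u   [neg-implies-rule on 2]
6. not (Dia not q or (not p implies not q)), u   [neg-Dia-rule on 5 via uRu]
7. not Dia not q, u   [neg-or-rule on 6]
8. not (not p implies not q), u   [neg-or-rule on 6]
9. not p, u   [neg-implies-rule on 8]
10. q, u   [neg-implies-rule on 8]
11. Dia not q, u   [or-rule on 4 (branches; this branch)]
12. not q, v   [Dia-rule on 11: fresh world v, uRv]
13. not (Dia not q or (not p implies not q)), v   [neg-Dia-rule on 5 via uRv]
14. not Dia not q, v   [neg-or-rule on 13]
15. not (not p implies not q), v   [neg-or-rule on 13]
16. not p, v   [neg-implies-rule on 15]
17. q, v   [neg-implies-rule on 15]
Accessibility: uRu, uRv, vRv
Branch closes: q and not q both at v.
Every branch closes (one shown): valid in T, hence also in S4, S5 (every theorem of T is a theorem of S4 and S5).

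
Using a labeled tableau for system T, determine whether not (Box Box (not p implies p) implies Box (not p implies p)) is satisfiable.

1. not (Box Box (not p implies p) implies Box (not p implies p)), w0
2. Box Box (not p implies p), w0
3. not Box (not p implies p), w0
4. Box (not p implies p), w0
5. not p implies p, w0
6. p, w0
7. not (not p implies p), w1
8. not p, w1
9. Box (not p implies p), w1
10. not p implies p, w1
11. p, w1
Accessibility: w0Rw0, w0Rw1, w1Rw1
Branch closes: p and not p both at w1.
Every branch closes; the branch above is one of them.

No, unsatisfiable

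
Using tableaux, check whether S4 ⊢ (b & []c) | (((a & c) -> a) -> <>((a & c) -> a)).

Tableau for the negation ~((b & []c) | (((a & c) -> a) -> <>((a & c) -> a))):
1. ~((b & []c) | (((a & c) -> a) -> <>((a & c) -> a))), 0
2. ~(b & []c), 0   [~|-rule on 1]
3. ~(((a & c) -> a) -> <>((a & c) -> a)), 0   [~|-rule on 1]
4. (a & c) -> a, 0   [~->-rule on 3]
5. ~<>((a & c) -> a), 0   [~->-rule on 3]
6. ~((a & c) -> a), 0   [~<>-rule on 5 via 0R0]
7. a & c, 0   [~->-rule on 6]
8. ~a, 0   [~->-rule on 6]
9. a, 0   [&-rule on 7]
10. c, 0   [&-rule on 7]
Accessibility: 0R0
Branch closes: a and ~a both at 0.
All branches of the negation close; one closing branch shown above.

Valid in S4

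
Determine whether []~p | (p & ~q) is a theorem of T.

Tableau for the negation ~([]~p | (p & ~q)):
1. ~([]~p | (p & ~q)), w0
2. ~[]~p, w0
3. ~(p & ~q), w0
4. q, w0
5. p, w1
Accessibility: w0Rw0, w0Rw1, w1Rw1
The negation has an open branch (countermodel exists).

No, not valid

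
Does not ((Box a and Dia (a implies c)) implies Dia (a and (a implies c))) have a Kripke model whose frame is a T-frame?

1. not ((Box a and Dia (a implies c)) implies Dia (a and (a implies c))), w0
2. Box a and Dia (a implies c), w0   [neg-implies-rule on 1]
3. not Dia (a and (a implies c)), w0   [neg-implies-rule on 1]
4. Box a, w0   [and-rule on 2]
5. Dia (a implies c), w0   [and-rule on 2]
6. not (a and (a implies c)), w0   [neg-Dia-rule on 3 via w0Rw0]
7. a, w0   [Box-rule on 4 via w0Rw0]
8. not (a implies c), w0   [neg-and-rule on 6 (branches; this branch)]
9. not c, w0   [neg-implies-rule on 8]
10. a implies c, w1   [Dia-rule on 5: fresh world w1, w0Rw1]
11. not (a and (a implies c)), w1   [neg-Dia-rule on 3 via w0Rw1]
12. a, w1   [Box-rule on 4 via w0Rw1]
13. c, w1   [implies-rule on 10 (branches; this branch)]
14. not (a implies c), w1   [neg-and-rule on 11 (branches; this branch)]
15. not c, w1   [neg-implies-rule on 14]
Accessibility: w0Rw0, w0Rw1, w1Rw1
Branch closes: c and not c both at w1.
Every branch closes; the branch above is one of them.

Unsatisfiable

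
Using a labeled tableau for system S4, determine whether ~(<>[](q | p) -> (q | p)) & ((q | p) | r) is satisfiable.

Satisfiable (open branch found)

1. ~(<>[](q | p) -> (q | p)) & ((q | p) | r), 0
2. ~(<>[](q | p) -> (q | p)), 0
3. (q | p) | r, 0
4. <>[](q | p), 0
5. ~(q | p), 0
6. ~q, 0
7. ~p, 0
8. r, 0
9. [](q | p), 1
10. q | p, 1
11. p, 1
Accessibility: 0R0, 0R1, 1R1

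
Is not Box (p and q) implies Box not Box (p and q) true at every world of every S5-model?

Tableau for the negation not (not Box (p and q) implies Box not Box (p and q)):
1. not (not Box (p and q) implies Box not Box (p and q)), 0
2. not Box (p and q), 0
3. not Box not Box (p and q), 0
4. not (p and q), 1
5. not q, 1
6. Box (p and q), 2
7. p and q, 0
8. p, 0
9. q, 0
10. p and q, 1
11. p, 1
12. q, 1
Accessibility: 0R0, 0R1, 0R2, 1R0, 1R1, 1R2, 2R0, 2R1, 2R2
Branch closes: q and not q both at 1.
Every branch of the negation's tableau closes; the branch above is one of them.

Yes, valid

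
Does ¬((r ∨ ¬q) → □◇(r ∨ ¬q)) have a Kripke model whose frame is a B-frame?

1. ¬((r ∨ ¬q) → □◇(r ∨ ¬q)), u
2. r ∨ ¬q, u
3. ¬□◇(r ∨ ¬q), u
4. ¬q, u
5. ¬◇(r ∨ ¬q), v
6. ¬(r ∨ ¬q), u
7. ¬r, u
8. q, u
Accessibility: uRu, uRv, vRu, vRv
Branch closes: q and ¬q both at u.
Every branch closes; the branch above is one of them.

Unsatisfiable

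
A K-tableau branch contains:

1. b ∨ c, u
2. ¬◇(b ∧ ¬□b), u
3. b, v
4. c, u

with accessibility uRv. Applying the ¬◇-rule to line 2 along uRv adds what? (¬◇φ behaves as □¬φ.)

¬◇φ behaves as □¬φ: propagate the negated body to each accessible world.

¬(b ∧ ¬□b), v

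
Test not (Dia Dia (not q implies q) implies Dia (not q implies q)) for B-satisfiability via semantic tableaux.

Satisfiable

1. not (Dia Dia (not q implies q) implies Dia (not q implies q)), w0
2. Dia Dia (not q implies q), w0   [neg-implies-rule on 1]
3. not Dia (not q implies q), w0   [neg-implies-rule on 1]
4. not (not q implies q), w0   [neg-Dia-rule on 3 via w0Rw0]
5. not q, w0   [neg-implies-rule on 4]
6. Dia (not q implies q), w1   [Dia-rule on 2: fresh world w1, w0Rw1]
7. not (not q implies q), w1   [neg-Dia-rule on 3 via w0Rw1]
8. not q, w1   [neg-implies-rule on 7]
9. not q implies q, w2   [Dia-rule on 6: fresh world w2, w1Rw2]
10. q, w2   [implies-rule on 9 (branches; this branch)]
Accessibility: w0Rw0, w0Rw1, w1Rw0, w1Rw1, w1Rw2, w2Rw1, w2Rw2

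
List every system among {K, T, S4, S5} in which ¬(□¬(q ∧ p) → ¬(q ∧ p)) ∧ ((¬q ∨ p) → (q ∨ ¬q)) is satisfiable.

T-tableau for the formula:
1. ¬(□¬(q ∧ p) → ¬(q ∧ p)) ∧ ((¬q ∨ p) → (q ∨ ¬q)), u
2. ¬(□¬(q ∧ p) → ¬(q ∧ p)), u
3. (¬q ∨ p) → (q ∨ ¬q), u
4. □¬(q ∧ p), u
5. q ∧ p, u
6. q, u
7. p, u
8. ¬(q ∧ p), u
9. q ∨ ¬q, u
10. ¬p, u
Accessibility: uRu
Branch closes: p and ¬p both at u.
Every branch closes (one shown): unsatisfiable in T, hence also in S4, S5 (every S4/S5-frame is a T-frame).
K-tableau for the formula:
1. ¬(□¬(q ∧ p) → ¬(q ∧ p)) ∧ ((¬q ∨ p) → (q ∨ ¬q)), u
2. ¬(□¬(q ∧ p) → ¬(q ∧ p)), u
3. (¬q ∨ p) → (q ∨ ¬q), u
4. □¬(q ∧ p), u
5. q ∧ p, u
6. q, u
7. p, u
8. q ∨ ¬q, u
Complete open branch: satisfiable in K.

K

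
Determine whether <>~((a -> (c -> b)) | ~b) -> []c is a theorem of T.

Yes, valid

Tableau for the negation ~(<>~((a -> (c -> b)) | ~b) -> []c):
1. ~(<>~((a -> (c -> b)) | ~b) -> []c), 0
2. <>~((a -> (c -> b)) | ~b), 0
3. ~[]c, 0
4. ~((a -> (c -> b)) | ~b), 1
5. ~(a -> (c -> b)), 1
6. b, 1
7. a, 1
8. ~(c -> b), 1
9. c, 1
10. ~b, 1
Accessibility: 0R0, 0R1, 1R1
Branch closes: b and ~b both at 1.
Every branch of the negation's tableau closes; the branch above is one of them.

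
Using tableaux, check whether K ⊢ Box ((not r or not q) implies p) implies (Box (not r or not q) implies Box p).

Tableau for the negation not (Box ((not r or not q) implies p) implies (Box (not r or not q) implies Box p)):
1. not (Box ((not r or not q) implies p) implies (Box (not r or not q) implies Box p)), u
2. Box ((not r or not q) implies p), u
3. not (Box (not r or not q) implies Box p), u
4. Box (not r or not q), u
5. not Box p, u
6. not p, v
7. (not r or not q) implies p, v
8. not r or not q, v
9. not (not r or not q), v
10. r, v
11. q, v
12. not q, v
Accessibility: uRv
Branch closes: q and not q both at v.
Every branch of the negation's tableau closes; the branch above is one of them.

Valid in K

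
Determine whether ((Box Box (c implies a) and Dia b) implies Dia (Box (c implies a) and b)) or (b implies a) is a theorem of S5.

Tableau for the negation not (((Box Box (c implies a) and Dia b) implies Dia (Box (c implies a) and b)) or (b implies a)):
1. not (((Box Box (c implies a) and Dia b) implies Dia (Box (c implies a) and b)) or (b implies a)), 0
2. not ((Box Box (c implies a) and Dia b) implies Dia (Box (c implies a) and b)), 0   [neg-or-rule on 1]
3. not (b implies a), 0   [neg-or-rule on 1]
4. Box Box (c implies a) and Dia b, 0   [neg-implies-rule on 2]
5. not Dia (Box (c implies a) and b), 0   [neg-implies-rule on 2]
6. b, 0   [neg-implies-rule on 3]
7. not a, 0   [neg-implies-rule on 3]
8. Box Box (c implies a), 0   [and-rule on 4]
9. Dia b, 0   [and-rule on 4]
10. not (Box (c implies a) and b), 0   [neg-Dia-rule on 5 via 0R0]
11. Box (c implies a), 0   [Box-rule on 8 via 0R0]
12. c implies a, 0   [Box-rule on 11 via 0R0]
13. not Box (c implies a), 0   [neg-and-rule on 10 (branches; this branch)]
14. not c, 0   [implies-rule on 12 (branches; this branch)]
15. b, 1   [Dia-rule on 9: fresh world 1, 0R1]
16. not (Box (c implies a) and b), 1   [neg-Dia-rule on 5 via 0R1]
17. Box (c implies a), 1   [Box-rule on 8 via 0R1]
18. c implies a, 1   [Box-rule on 11 via 0R1]
19. not Box (c implies a), 1   [neg-and-rule on 16 (branches; this branch)]
20. a, 1   [implies-rule on 18 (branches; this branch)]
21. not (c implies a), 2   [neg-Box-rule on 13: fresh world 2, 0R2]
22. c, 2   [neg-implies-rule on 21]
23. not a, 2   [neg-implies-rule on 21]
24. not (Box (c implies a) and b), 2   [neg-Dia-rule on 5 via 0R2]
25. Box (c implies a), 2   [Box-rule on 8 via 0R2]
26. c implies a, 2   [Box-rule on 11 via 0R2]
27. not b, 2   [neg-and-rule on 24 (branches; this branch)]
28. a, 2   [implies-rule on 26 (branches; this branch)]
Accessibility: 0R0, 0R1, 0R2, 1R0, 1R1, 1R2, 2R0, 2R1, 2R2
Branch closes: a and not a both at 2.
Every branch of the negation's tableau closes; the branch above is one of them.

Yes, valid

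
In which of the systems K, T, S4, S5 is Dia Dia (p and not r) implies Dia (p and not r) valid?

T-tableau for the negation not (Dia Dia (p and not r) implies Dia (p and not r)):
1. not (Dia Dia (p and not r) implies Dia (p and not r)), 0
2. Dia Dia (p and not r), 0
3. not Dia (p and not r), 0
4. not (p and not r), 0
5. r, 0
6. Dia (p and not r), 1
7. not (p and not r), 1
8. r, 1
9. p and not r, 2
10. p, 2
11. not r, 2
Accessibility: 0R0, 0R1, 1R1, 1R2, 2R2
Complete open branch: countermodel on a T-frame, so not valid in T, nor in K (the same frame is also a K-frame).
S4-tableau for the negation not (Dia Dia (p and not r) implies Dia (p and not r)):
1. not (Dia Dia (p and not r) implies Dia (p and not r)), 0
2. Dia Dia (p and not r), 0
3. not Dia (p and not r), 0
4. not (p and not r), 0
5. r, 0
6. Dia (p and not r), 1
7. not (p and not r), 1
8. r, 1
9. p and not r, 2
10. p, 2
11. not r, 2
12. not (p and not r), 2
13. r, 2
Accessibility: 0R0, 0R1, 0R2, 1R1, 1R2, 2R2
Branch closes: r and not r both at 2.
Every branch closes (one shown): valid in S4, hence also in S5 (every theorem of S4 is a theorem of S5).

S4, S5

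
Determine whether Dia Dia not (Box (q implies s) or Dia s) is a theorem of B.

Invalid (countermodel exists)

Tableau for the negation not Dia Dia not (Box (q implies s) or Dia s):
1. not Dia Dia not (Box (q implies s) or Dia s), 0
2. not Dia not (Box (q implies s) or Dia s), 0
3. Box (q implies s) or Dia s, 0
4. Dia s, 0
5. s, 1
6. not Dia not (Box (q implies s) or Dia s), 1
7. Box (q implies s) or Dia s, 1
8. Dia s, 1
9. s, 2
10. Box (q implies s) or Dia s, 2
11. Dia s, 2
12. s, 3
Accessibility: 0R0, 0R1, 1R0, 1R1, 1R2, 2R1, 2R2, 2R3, 3R2, 3R3
The negation has an open branch (countermodel exists).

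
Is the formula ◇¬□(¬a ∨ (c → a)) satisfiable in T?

1. ◇¬□(¬a ∨ (c → a)), u
2. ¬□(¬a ∨ (c → a)), v
3. ¬(¬a ∨ (c → a)), w
4. a, w
5. ¬(c → a), w
6. c, w
7. ¬a, w
Accessibility: uRu, uRv, vRv, vRw, wRw
Branch closes: a and ¬a both at w.
Every branch closes; the branch above is one of them.

Unsatisfiable (every branch closes)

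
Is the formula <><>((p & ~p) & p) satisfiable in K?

1. <><>((p & ~p) & p), u
2. <>((p & ~p) & p), v
3. (p & ~p) & p, w
4. p & ~p, w
5. p, w
6. ~p, w
Accessibility: uRv, vRw
Branch closes: p and ~p both at w.
All branches of the tableau close; one closing branch shown above.

Unsatisfiable (every branch closes)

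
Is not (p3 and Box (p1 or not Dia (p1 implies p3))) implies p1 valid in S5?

Tableau for the negation not (not (p3 and Box (p1 or not Dia (p1 implies p3))) implies p1):
1. not (not (p3 and Box (p1 or not Dia (p1 implies p3))) implies p1), u
2. not (p3 and Box (p1 or not Dia (p1 implies p3))), u
3. not p1, u
4. not Box (p1 or not Dia (p1 implies p3)), u
5. not (p1 or not Dia (p1 implies p3)), v
6. not p1, v
7. Dia (p1 implies p3), v
8. p1 implies p3, w
9. p3, w
Accessibility: uRu, uRv, uRw, vRu, vRv, vRw, wRu, wRv, wRw
The negation has an open branch (countermodel exists).

Invalid (countermodel exists)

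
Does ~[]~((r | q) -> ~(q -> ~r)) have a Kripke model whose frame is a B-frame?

1. ~[]~((r | q) -> ~(q -> ~r)), u
2. (r | q) -> ~(q -> ~r), v
3. ~(q -> ~r), v
4. q, v
5. r, v
Accessibility: uRu, uRv, vRu, vRv

Satisfiable (open branch found)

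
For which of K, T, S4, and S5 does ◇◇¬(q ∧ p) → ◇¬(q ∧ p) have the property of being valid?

S4-tableau for the negation ¬(◇◇¬(q ∧ p) → ◇¬(q ∧ p)):
1. ¬(◇◇¬(q ∧ p) → ◇¬(q ∧ p)), u
2. ◇◇¬(q ∧ p), u   [¬→-rule on 1]
3. ¬◇¬(q ∧ p), u   [¬→-rule on 1]
4. q ∧ p, u   [¬◇-rule on 3 via uRu]
5. q, u   [∧-rule on 4]
6. p, u   [∧-rule on 4]
7. ◇¬(q ∧ p), v   [◇-rule on 2: fresh world v, uRv]
8. q ∧ p, v   [¬◇-rule on 3 via uRv]
9. q, v   [∧-rule on 8]
10. p, v   [∧-rule on 8]
11. ¬(q ∧ p), w   [◇-rule on 7: fresh world w, vRw]
12. q ∧ p, w   [¬◇-rule on 3 via uRw]
13. q, w   [∧-rule on 12]
14. p, w   [∧-rule on 12]
15. ¬p, w   [¬∧-rule on 11 (branches; this branch)]
Accessibility: uRu, uRv, uRw, vRv, vRw, wRw
Branch closes: p and ¬p both at w.
Every branch closes (one shown): valid in S4, hence also in S5 (every theorem of S4 is a theorem of S5).
T-tableau for the negation ¬(◇◇¬(q ∧ p) → ◇¬(q ∧ p)):
1. ¬(◇◇¬(q ∧ p) → ◇¬(q ∧ p)), u
2. ◇◇¬(q ∧ p), u   [¬→-rule on 1]
3. ¬◇¬(q ∧ p), u   [¬→-rule on 1]
4. q ∧ p, u   [¬◇-rule on 3 via uRu]
5. q, u   [∧-rule on 4]
6. p, u   [∧-rule on 4]
7. ◇¬(q ∧ p), v   [◇-rule on 2: fresh world v, uRv]
8. q ∧ p, v   [¬◇-rule on 3 via uRv]
9. q, v   [∧-rule on 8]
10. p, v   [∧-rule on 8]
11. ¬(q ∧ p), w   [◇-rule on 7: fresh world w, vRw]
12. ¬p, w   [¬∧-rule on 11 (branches; this branch)]
Accessibility: uRu, uRv, vRv, vRw, wRw
Complete open branch: countermodel on a T-frame, so not valid in T, nor in K (the same frame is also a K-frame).

S4, S5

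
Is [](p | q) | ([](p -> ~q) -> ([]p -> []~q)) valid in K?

Valid in K

Tableau for the negation ~([](p | q) | ([](p -> ~q) -> ([]p -> []~q))):
1. ~([](p | q) | ([](p -> ~q) -> ([]p -> []~q))), 0
2. ~[](p | q), 0
3. ~([](p -> ~q) -> ([]p -> []~q)), 0
4. [](p -> ~q), 0
5. ~([]p -> []~q), 0
6. []p, 0
7. ~[]~q, 0
8. ~(p | q), 1
9. ~p, 1
10. ~q, 1
11. p -> ~q, 1
12. p, 1
Accessibility: 0R1
Branch closes: p and ~p both at 1.
All branches of the negation close; one closing branch shown above.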